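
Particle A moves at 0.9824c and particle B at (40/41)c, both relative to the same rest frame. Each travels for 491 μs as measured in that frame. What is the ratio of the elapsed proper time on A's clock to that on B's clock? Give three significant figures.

A: γ = 1/√(1 − 0.9824²) = 1/√0.03489 = 5.354. B: γ = 1/√(1 − (40/41)²) = 41/9 ≈ 4.556.
τ_A/τ_B = γ_B/γ_A = 4.556/5.354 = 0.8509, so τ_A/τ_B = 0.8509.

τ_A/τ_B = 0.851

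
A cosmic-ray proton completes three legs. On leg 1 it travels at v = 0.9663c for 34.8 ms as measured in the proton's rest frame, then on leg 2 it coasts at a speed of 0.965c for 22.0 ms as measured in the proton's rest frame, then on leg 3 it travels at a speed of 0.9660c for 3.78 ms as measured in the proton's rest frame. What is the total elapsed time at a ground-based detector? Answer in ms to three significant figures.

Δt = 234 ms

Leg 1: γ = 1/√(1 − 0.9663²) = 1/√0.06626 = 3.885; Δt_1 = 3.885 × 34.8 = 135.2 ms.
Leg 2: γ = 1/√(1 − 0.965²) = 1/√0.06878 = 3.813; Δt_2 = 3.813 × 22.0 = 83.89 ms.
Leg 3: γ = 1/√(1 − 0.9660²) = 1/√0.06684 = 3.868; Δt_3 = 3.868 × 3.78 = 14.62 ms.
Total: 135.2 + 83.89 + 14.62 ms.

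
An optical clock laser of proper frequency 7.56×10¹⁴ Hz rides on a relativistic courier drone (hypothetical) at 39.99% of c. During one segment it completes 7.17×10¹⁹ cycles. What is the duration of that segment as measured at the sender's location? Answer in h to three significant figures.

Δt = 28.7 h

β = 0.3999; γ = 1/√(1 − 0.3999²) = 1/√0.8401 = 1.091
Proper time for N cycles: τ = N/f = 7.17×10¹⁹/(7.56×10¹⁴) = 9.484×10⁴ s = 26.34 h.
Lab-frame duration Δt = γτ = 1.091 × 26.34 = 28.74 h.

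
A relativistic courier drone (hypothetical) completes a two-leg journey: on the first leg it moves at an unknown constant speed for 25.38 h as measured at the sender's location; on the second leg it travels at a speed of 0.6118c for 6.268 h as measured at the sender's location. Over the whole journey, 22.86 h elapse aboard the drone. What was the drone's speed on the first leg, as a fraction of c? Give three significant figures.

β = 0.709

Leg 1: speed unknown; τ_1 = 25.38/γ_1.
Leg 2: γ = 1/√(1 − 0.6118²) = 1/√0.6257 = 1.264; τ_2 = 6.268/1.264 = 4.958 h.
Total proper time: τ_1 + 4.958 = 22.86, so τ_1 = 22.86 − 4.958 = 17.90 h.
γ_1 = 25.38/17.90 = 1.418; β = √(1 − 1/γ²) = √0.5025.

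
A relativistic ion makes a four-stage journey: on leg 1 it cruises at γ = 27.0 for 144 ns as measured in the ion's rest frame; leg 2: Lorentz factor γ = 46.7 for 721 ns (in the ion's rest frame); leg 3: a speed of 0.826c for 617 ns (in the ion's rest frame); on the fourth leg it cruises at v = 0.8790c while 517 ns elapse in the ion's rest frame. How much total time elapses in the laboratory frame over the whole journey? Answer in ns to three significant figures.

Leg 1: γ = 27.0; Δt_1 = 27.00 × 144 = 3888 ns.
Leg 2: γ = 46.7; Δt_2 = 46.70 × 721 = 3.367×10⁴ ns.
Leg 3: γ = 1/√(1 − 0.826²) = 1/√0.3177 = 1.774; Δt_3 = 1.774 × 617 = 1095 ns.
Leg 4: γ = 1/√(1 − 0.8790²) = 1/√0.2274 = 2.097; Δt_4 = 2.097 × 517 = 1084 ns.
Total: 3888 + 3.367×10⁴ + 1095 + 1084 ns.

Δt = 3.97×10⁴ ns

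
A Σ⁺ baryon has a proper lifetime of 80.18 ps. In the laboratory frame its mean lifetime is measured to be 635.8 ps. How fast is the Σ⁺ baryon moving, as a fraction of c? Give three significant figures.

γ = Δt/τ₀ = 635.8/80.18 = 7.930
β = √(1 − 1/γ²) = √(1 − 0.01590) = √0.9841

v = 0.992c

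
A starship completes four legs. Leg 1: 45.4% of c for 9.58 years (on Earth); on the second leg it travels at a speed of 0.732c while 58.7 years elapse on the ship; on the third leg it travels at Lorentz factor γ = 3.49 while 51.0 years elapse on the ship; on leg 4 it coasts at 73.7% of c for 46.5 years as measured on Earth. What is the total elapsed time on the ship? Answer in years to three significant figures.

Leg 1: β = 0.454; γ = 1/√(1 − 0.454²) = 1/√0.7939 = 1.122; τ_1 = 9.58/1.122 = 8.536 years.
Leg 2: 58.7 years is already measured on the ship.
Leg 3: 51.0 years is already measured on the ship.
Leg 4: β = 0.737; γ = 1/√(1 − 0.737²) = 1/√0.4568 = 1.480; τ_4 = 46.5/1.480 = 31.43 years.
Total: 8.536 + 58.70 + 51.00 + 31.43 years.

τ = 150 years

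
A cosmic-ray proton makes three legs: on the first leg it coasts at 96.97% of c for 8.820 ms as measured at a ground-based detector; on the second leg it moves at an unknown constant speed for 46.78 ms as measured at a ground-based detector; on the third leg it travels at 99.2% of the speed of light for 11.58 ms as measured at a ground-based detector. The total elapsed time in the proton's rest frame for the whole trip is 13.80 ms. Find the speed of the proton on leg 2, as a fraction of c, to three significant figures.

Leg 1: β = 0.9697; γ = 1/√(1 − 0.9697²) = 1/√0.05968 = 4.093; τ_1 = 8.820/4.093 = 2.155 ms.
Leg 2: speed unknown; τ_2 = 46.78/γ_2.
Leg 3: β = 0.992; γ = 1/√(1 − 0.992²) = 1/√0.01594 = 7.922; τ_3 = 11.58/7.922 = 1.462 ms.
Total proper time: 2.155 + τ_2 + 1.462 = 13.80, so τ_2 = 13.80 − 3.617 = 10.18 ms.
γ_2 = 46.78/10.18 = 4.594; β = √(1 − 1/γ²) = √0.9526.

β = 0.976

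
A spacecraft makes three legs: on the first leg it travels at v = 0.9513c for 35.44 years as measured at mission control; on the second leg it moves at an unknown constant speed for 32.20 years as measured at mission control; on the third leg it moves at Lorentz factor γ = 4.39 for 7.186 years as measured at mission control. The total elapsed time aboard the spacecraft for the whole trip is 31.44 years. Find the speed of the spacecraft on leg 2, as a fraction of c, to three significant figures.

β = 0.810

Leg 1: γ = 1/√(1 − 0.9513²) = 1/√0.09503 = 3.244; τ_1 = 35.44/3.244 = 10.92 years.
Leg 2: speed unknown; τ_2 = 32.20/γ_2.
Leg 3: γ = 4.39; τ_3 = 7.186/4.390 = 1.637 years.
Total proper time: 10.92 + τ_2 + 1.637 = 31.44, so τ_2 = 31.44 − 12.56 = 18.88 years.
γ_2 = 32.20/18.88 = 1.706; β = √(1 − 1/γ²) = √0.6563.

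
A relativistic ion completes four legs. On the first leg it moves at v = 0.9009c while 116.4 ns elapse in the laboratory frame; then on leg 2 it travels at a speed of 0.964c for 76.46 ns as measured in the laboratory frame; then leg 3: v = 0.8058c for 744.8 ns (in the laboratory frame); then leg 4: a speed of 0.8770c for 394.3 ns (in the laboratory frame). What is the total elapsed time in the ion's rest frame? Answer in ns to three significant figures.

Leg 1: γ = 1/√(1 − 0.9009²) = 1/√0.1884 = 2.304; τ_1 = 116.4/2.304 = 50.52 ns.
Leg 2: γ = 1/√(1 − 0.964²) = 1/√0.07070 = 3.761; τ_2 = 76.46/3.761 = 20.33 ns.
Leg 3: γ = 1/√(1 − 0.8058²) = 1/√0.3507 = 1.689; τ_3 = 744.8/1.689 = 441.1 ns.
Leg 4: γ = 1/√(1 − 0.8770²) = 1/√0.2309 = 2.081; τ_4 = 394.3/2.081 = 189.5 ns.
Total: 50.52 + 20.33 + 441.1 + 189.5 ns.

τ = 701 ns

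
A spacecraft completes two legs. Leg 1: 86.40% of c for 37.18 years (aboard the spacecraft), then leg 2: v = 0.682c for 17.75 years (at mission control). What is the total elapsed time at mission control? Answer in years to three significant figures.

Δt = 91.6 years

Leg 1: β = 0.8640; γ = 1/√(1 − 0.8640²) = 1/√0.2535 = 1.986; Δt_1 = 1.986 × 37.18 = 73.84 years.
Leg 2: 17.75 years is already measured at mission control.
Total: 73.84 + 17.75 years.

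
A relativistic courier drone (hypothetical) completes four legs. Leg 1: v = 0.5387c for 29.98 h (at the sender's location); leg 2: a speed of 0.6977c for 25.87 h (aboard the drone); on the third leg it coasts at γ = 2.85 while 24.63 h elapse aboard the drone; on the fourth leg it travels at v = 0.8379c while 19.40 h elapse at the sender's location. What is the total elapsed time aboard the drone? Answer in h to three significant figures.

τ = 86.3 h

Leg 1: γ = 1/√(1 − 0.5387²) = 1/√0.7098 = 1.187; τ_1 = 29.98/1.187 = 25.26 h.
Leg 2: 25.87 h is already measured aboard the drone.
Leg 3: 24.63 h is already measured aboard the drone.
Leg 4: γ = 1/√(1 − 0.8379²) = 1/√0.2979 = 1.832; τ_4 = 19.40/1.832 = 10.59 h.
Total: 25.26 + 25.87 + 24.63 + 10.59 h.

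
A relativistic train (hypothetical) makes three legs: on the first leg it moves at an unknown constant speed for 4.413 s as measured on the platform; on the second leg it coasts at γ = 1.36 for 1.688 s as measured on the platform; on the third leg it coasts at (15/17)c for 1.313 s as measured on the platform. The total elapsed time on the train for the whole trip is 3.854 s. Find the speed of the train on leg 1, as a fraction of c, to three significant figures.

Leg 1: speed unknown; τ_1 = 4.413/γ_1.
Leg 2: γ = 1.36; τ_2 = 1.688/1.360 = 1.241 s.
Leg 3: γ = 1/√(1 − (15/17)²) = 17/8 = 2.125; τ_3 = 1.313/2.125 = 0.6179 s.
Total proper time: τ_1 + 1.241 + 0.6179 = 3.854, so τ_1 = 3.854 − 1.859 = 1.995 s.
γ_1 = 4.413/1.995 = 2.212; β = √(1 − 1/γ²) = √0.7956.

β = 0.892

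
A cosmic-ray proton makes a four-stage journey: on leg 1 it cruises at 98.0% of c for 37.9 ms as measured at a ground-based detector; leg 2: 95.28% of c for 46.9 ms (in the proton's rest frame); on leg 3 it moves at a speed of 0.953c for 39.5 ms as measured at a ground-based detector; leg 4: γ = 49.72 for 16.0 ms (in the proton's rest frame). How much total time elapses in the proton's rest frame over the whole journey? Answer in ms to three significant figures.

Leg 1: β = 0.980; γ = 1/√(1 − 0.980²) = 1/√0.03960 = 5.025; τ_1 = 37.9/5.025 = 7.542 ms.
Leg 2: 46.9 ms is already measured in the proton's rest frame.
Leg 3: γ = 1/√(1 − 0.953²) = 1/√0.09179 = 3.301; τ_3 = 39.5/3.301 = 11.97 ms.
Leg 4: 16.0 ms is already measured in the proton's rest frame.
Total: 7.542 + 46.90 + 11.97 + 16.00 ms.

τ = 82.4 ms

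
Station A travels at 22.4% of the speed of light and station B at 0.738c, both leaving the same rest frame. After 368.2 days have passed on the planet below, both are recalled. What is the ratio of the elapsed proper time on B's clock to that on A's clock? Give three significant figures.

τ_B/τ_A = 0.692

A: β = 0.224; γ = 1/√(1 − 0.224²) = 1/√0.9498 = 1.026. B: γ = 1/√(1 − 0.738²) = 1/√0.4554 = 1.482.
τ_A/τ_B = γ_B/γ_A = 1.482/1.026 = 1.444, so τ_B/τ_A = 0.6924.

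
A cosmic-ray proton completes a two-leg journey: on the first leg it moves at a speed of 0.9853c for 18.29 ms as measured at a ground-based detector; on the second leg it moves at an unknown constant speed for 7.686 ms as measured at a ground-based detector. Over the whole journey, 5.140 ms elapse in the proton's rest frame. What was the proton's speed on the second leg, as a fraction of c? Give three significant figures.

β = 0.965

Leg 1: γ = 1/√(1 − 0.9853²) = 1/√0.02918 = 5.854; τ_1 = 18.29/5.854 = 3.125 ms.
Leg 2: speed unknown; τ_2 = 7.686/γ_2.
Total proper time: 3.125 + τ_2 = 5.140, so τ_2 = 5.140 − 3.125 = 2.015 ms.
γ_2 = 7.686/2.015 = 3.814; β = √(1 − 1/γ²) = √0.9312.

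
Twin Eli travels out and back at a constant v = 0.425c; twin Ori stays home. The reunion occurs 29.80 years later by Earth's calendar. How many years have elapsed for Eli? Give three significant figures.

τ = 27.0 years

γ = 1/√(1 − 0.425²) = 1/√0.8194 = 1.105
Eli's clock measures proper time along the trip: τ = Δt/γ = 29.80/1.105 years.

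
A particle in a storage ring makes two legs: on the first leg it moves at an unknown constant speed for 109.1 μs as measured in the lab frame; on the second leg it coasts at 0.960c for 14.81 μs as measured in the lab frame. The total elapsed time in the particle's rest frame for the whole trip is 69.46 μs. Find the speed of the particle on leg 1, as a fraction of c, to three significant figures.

Leg 1: speed unknown; τ_1 = 109.1/γ_1.
Leg 2: γ = 1/√(1 − 0.960²) = 25/7 ≈ 3.571; τ_2 = 14.81/3.571 = 4.147 μs.
Total proper time: τ_1 + 4.147 = 69.46, so τ_1 = 69.46 − 4.147 = 65.31 μs.
γ_1 = 109.1/65.31 = 1.670; β = √(1 − 1/γ²) = √0.6416.

β = 0.801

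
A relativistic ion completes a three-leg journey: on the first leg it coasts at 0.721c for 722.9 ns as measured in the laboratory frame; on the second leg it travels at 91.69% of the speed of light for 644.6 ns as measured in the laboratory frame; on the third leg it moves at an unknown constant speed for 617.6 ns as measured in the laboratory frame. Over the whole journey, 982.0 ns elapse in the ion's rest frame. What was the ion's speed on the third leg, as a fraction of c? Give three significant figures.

Leg 1: γ = 1/√(1 − 0.721²) = 1/√0.4802 = 1.443; τ_1 = 722.9/1.443 = 500.9 ns.
Leg 2: β = 0.9169; γ = 1/√(1 − 0.9169²) = 1/√0.1593 = 2.506; τ_2 = 644.6/2.506 = 257.3 ns.
Leg 3: speed unknown; τ_3 = 617.6/γ_3.
Total proper time: 500.9 + 257.3 + τ_3 = 982.0, so τ_3 = 982.0 − 758.2 = 223.8 ns.
γ_3 = 617.6/223.8 = 2.760; β = √(1 − 1/γ²) = √0.8687.

β = 0.932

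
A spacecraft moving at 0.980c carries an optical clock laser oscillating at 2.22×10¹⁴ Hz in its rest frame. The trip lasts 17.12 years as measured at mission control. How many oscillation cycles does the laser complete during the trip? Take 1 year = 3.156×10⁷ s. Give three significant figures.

γ = 1/√(1 − 0.980²) = 1/√0.03960 = 5.025
The oscillator's own cycle count is N = f × τ where τ is the proper time aboard the spacecraft. τ = Δt/γ = 17.12/5.025 = 3.407 years = 1.075×10⁸ s.
N = 2.22×10¹⁴ × 1.075×10⁸ = 2.387×10²².

N = 2.39×10²²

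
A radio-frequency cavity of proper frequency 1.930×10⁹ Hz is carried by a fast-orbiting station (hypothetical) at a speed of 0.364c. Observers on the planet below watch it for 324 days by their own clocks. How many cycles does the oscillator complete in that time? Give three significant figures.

N = 5.03×10¹⁶

γ = 1/√(1 − 0.364²) = 1/√0.8675 = 1.074
During 324 days of lab time, the oscillator's proper time advances by τ = Δt/γ = 324/1.074 = 301.8 days = 2.607×10⁷ s.
N = f × τ = 1.930×10⁹ × 2.607×10⁷ = 5.032×10¹⁶.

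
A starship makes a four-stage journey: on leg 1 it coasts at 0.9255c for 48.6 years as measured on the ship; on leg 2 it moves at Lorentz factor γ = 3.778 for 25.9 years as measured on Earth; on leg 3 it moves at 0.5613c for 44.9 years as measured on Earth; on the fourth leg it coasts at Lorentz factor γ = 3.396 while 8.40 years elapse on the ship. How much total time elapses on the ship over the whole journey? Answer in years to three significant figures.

τ = 101 years

Leg 1: 48.6 years is already measured on the ship.
Leg 2: γ = 3.778; τ_2 = 25.9/3.778 = 6.855 years.
Leg 3: γ = 1/√(1 − 0.5613²) = 1/√0.6849 = 1.208; τ_3 = 44.9/1.208 = 37.16 years.
Leg 4: 8.40 years is already measured on the ship.
Total: 48.60 + 6.855 + 37.16 + 8.400 years.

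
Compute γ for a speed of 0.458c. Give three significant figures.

γ = 1/√(1 − 0.458²) = 1/√0.7902 = 1.125

γ = 1.12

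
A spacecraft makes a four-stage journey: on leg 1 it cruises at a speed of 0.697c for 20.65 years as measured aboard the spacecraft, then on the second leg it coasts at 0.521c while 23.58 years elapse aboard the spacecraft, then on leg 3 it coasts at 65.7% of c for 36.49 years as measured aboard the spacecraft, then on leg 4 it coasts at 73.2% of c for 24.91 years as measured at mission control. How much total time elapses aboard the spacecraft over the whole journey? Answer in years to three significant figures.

τ = 97.7 years

Leg 1: 20.65 years is already measured aboard the spacecraft.
Leg 2: 23.58 years is already measured aboard the spacecraft.
Leg 3: 36.49 years is already measured aboard the spacecraft.
Leg 4: β = 0.732; γ = 1/√(1 − 0.732²) = 1/√0.4642 = 1.468; τ_4 = 24.91/1.468 = 16.97 years.
Total: 20.65 + 23.58 + 36.49 + 16.97 years.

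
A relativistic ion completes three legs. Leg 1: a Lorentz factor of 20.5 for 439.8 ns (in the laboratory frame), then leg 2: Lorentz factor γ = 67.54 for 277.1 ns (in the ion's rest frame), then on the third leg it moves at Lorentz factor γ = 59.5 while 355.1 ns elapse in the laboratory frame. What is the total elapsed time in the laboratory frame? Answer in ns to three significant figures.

Δt = 1.95×10⁴ ns

Leg 1: 439.8 ns is already measured in the laboratory frame.
Leg 2: γ = 67.54; Δt_2 = 67.54 × 277.1 = 1.872×10⁴ ns.
Leg 3: 355.1 ns is already measured in the laboratory frame.
Total: 439.8 + 1.872×10⁴ + 355.1 ns.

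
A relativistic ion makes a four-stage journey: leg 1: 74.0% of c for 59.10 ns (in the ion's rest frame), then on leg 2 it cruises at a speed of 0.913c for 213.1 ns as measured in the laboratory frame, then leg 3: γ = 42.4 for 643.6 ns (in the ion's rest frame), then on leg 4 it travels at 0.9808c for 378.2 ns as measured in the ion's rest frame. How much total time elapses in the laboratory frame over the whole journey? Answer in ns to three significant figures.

Leg 1: β = 0.740; γ = 1/√(1 − 0.740²) = 1/√0.4524 = 1.487; Δt_1 = 1.487 × 59.10 = 87.87 ns.
Leg 2: 213.1 ns is already measured in the laboratory frame.
Leg 3: γ = 42.4; Δt_3 = 42.40 × 643.6 = 2.729×10⁴ ns.
Leg 4: γ = 1/√(1 − 0.9808²) = 1/√0.03803 = 5.128; Δt_4 = 5.128 × 378.2 = 1939 ns.
Total: 87.87 + 213.1 + 2.729×10⁴ + 1939 ns.

Δt = 2.95×10⁴ ns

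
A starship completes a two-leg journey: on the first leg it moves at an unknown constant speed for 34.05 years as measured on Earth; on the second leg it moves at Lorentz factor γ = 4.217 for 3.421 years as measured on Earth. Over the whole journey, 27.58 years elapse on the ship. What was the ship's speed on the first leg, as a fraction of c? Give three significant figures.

β = 0.618

Leg 1: speed unknown; τ_1 = 34.05/γ_1.
Leg 2: γ = 4.217; τ_2 = 3.421/4.217 = 0.8112 years.
Total proper time: τ_1 + 0.8112 = 27.58, so τ_1 = 27.58 − 0.8112 = 26.77 years.
γ_1 = 34.05/26.77 = 1.272; β = √(1 − 1/γ²) = √0.3820.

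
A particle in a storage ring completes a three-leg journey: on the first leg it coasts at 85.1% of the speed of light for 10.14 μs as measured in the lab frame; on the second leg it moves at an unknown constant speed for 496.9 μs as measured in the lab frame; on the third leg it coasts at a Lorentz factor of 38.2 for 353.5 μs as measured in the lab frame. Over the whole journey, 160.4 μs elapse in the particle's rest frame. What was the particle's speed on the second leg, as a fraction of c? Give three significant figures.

Leg 1: β = 0.851; γ = 1/√(1 − 0.851²) = 1/√0.2758 = 1.904; τ_1 = 10.14/1.904 = 5.325 μs.
Leg 2: speed unknown; τ_2 = 496.9/γ_2.
Leg 3: γ = 38.2; τ_3 = 353.5/38.20 = 9.254 μs.
Total proper time: 5.325 + τ_2 + 9.254 = 160.4, so τ_2 = 160.4 − 14.58 = 145.8 μs.
γ_2 = 496.9/145.8 = 3.408; β = √(1 − 1/γ²) = √0.9139.

β = 0.956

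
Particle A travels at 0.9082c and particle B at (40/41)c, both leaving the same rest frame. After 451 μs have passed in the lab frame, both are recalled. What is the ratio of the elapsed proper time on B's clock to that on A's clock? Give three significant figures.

τ_B/τ_A = 0.524

A: γ = 1/√(1 − 0.9082²) = 1/√0.1752 = 2.389. B: γ = 1/√(1 − (40/41)²) = 41/9 ≈ 4.556.
τ_A/τ_B = γ_B/γ_A = 4.556/2.389 = 1.907, so τ_B/τ_A = 0.5245.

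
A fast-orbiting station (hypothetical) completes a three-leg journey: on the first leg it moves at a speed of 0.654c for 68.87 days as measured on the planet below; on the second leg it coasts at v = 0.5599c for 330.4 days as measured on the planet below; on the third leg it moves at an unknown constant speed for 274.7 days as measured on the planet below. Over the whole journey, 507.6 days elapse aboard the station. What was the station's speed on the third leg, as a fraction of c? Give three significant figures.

β = 0.750

Leg 1: γ = 1/√(1 − 0.654²) = 1/√0.5723 = 1.322; τ_1 = 68.87/1.322 = 52.10 days.
Leg 2: γ = 1/√(1 − 0.5599²) = 1/√0.6865 = 1.207; τ_2 = 330.4/1.207 = 273.8 days.
Leg 3: speed unknown; τ_3 = 274.7/γ_3.
Total proper time: 52.10 + 273.8 + τ_3 = 507.6, so τ_3 = 507.6 − 325.9 = 181.7 days.
γ_3 = 274.7/181.7 = 1.511; β = √(1 − 1/γ²) = √0.5623.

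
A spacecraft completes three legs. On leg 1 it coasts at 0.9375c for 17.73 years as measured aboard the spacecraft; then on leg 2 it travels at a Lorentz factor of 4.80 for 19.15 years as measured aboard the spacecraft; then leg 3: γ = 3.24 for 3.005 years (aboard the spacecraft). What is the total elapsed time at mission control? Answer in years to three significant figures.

Δt = 153 years

Leg 1: γ = 1/√(1 − 0.9375²) = 1/√0.1211 = 2.874; Δt_1 = 2.874 × 17.73 = 50.95 years.
Leg 2: γ = 4.80; Δt_2 = 4.800 × 19.15 = 91.92 years.
Leg 3: γ = 3.24; Δt_3 = 3.240 × 3.005 = 9.736 years.
Total: 50.95 + 91.92 + 9.736 years.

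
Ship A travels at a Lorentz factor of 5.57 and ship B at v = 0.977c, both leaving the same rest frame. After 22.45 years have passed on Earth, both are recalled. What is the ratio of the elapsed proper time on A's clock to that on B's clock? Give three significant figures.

A: γ = 5.57. B: γ = 1/√(1 − 0.977²) = 1/√0.04547 = 4.690.
τ_A/τ_B = γ_B/γ_A = 4.690/5.570 = 0.8419, so τ_A/τ_B = 0.8419.

τ_A/τ_B = 0.842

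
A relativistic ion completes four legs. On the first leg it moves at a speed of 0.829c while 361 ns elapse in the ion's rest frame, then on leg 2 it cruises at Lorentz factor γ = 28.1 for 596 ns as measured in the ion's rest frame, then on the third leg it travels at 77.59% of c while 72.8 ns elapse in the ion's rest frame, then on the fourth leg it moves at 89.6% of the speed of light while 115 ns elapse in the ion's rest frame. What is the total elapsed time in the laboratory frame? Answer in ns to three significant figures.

Δt = 1.78×10⁴ ns

Leg 1: γ = 1/√(1 − 0.829²) = 1/√0.3128 = 1.788; Δt_1 = 1.788 × 361 = 645.5 ns.
Leg 2: γ = 28.1; Δt_2 = 28.10 × 596 = 1.675×10⁴ ns.
Leg 3: β = 0.7759; γ = 1/√(1 − 0.7759²) = 1/√0.3980 = 1.585; Δt_3 = 1.585 × 72.8 = 115.4 ns.
Leg 4: β = 0.896; γ = 1/√(1 − 0.896²) = 1/√0.1972 = 2.252; Δt_4 = 2.252 × 115 = 259.0 ns.
Total: 645.5 + 1.675×10⁴ + 115.4 + 259.0 ns.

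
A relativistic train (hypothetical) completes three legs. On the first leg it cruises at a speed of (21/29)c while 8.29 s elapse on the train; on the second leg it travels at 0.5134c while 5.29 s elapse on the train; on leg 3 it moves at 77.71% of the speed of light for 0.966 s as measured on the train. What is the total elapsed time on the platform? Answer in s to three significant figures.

Leg 1: γ = 1/√(1 − (21/29)²) = 29/20 = 1.450; Δt_1 = 1.450 × 8.29 = 12.02 s.
Leg 2: γ = 1/√(1 − 0.5134²) = 1/√0.7364 = 1.165; Δt_2 = 1.165 × 5.29 = 6.164 s.
Leg 3: β = 0.7771; γ = 1/√(1 − 0.7771²) = 1/√0.3961 = 1.589; Δt_3 = 1.589 × 0.966 = 1.535 s.
Total: 12.02 + 6.164 + 1.535 s.

Δt = 19.7 s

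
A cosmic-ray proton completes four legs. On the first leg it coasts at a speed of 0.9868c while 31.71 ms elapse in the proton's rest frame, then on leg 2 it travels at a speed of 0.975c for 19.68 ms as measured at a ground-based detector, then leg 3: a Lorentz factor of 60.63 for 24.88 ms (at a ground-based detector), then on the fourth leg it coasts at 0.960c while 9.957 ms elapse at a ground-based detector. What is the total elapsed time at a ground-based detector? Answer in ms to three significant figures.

Δt = 250 ms

Leg 1: γ = 1/√(1 − 0.9868²) = 1/√0.02623 = 6.175; Δt_1 = 6.175 × 31.71 = 195.8 ms.
Leg 2: 19.68 ms is already measured at a ground-based detector.
Leg 3: 24.88 ms is already measured at a ground-based detector.
Leg 4: 9.957 ms is already measured at a ground-based detector.
Total: 195.8 + 19.68 + 24.88 + 9.957 ms.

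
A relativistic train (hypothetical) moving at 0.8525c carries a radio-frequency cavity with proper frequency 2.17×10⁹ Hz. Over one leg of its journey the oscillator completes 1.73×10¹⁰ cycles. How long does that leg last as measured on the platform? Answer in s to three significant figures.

Δt = 15.3 s

γ = 1/√(1 − 0.8525²) = 1/√0.2732 = 1.913
Proper time for N cycles: τ = N/f = 1.73×10¹⁰/(2.17×10⁹) = 7.972×10⁰ s = 7.972 s.
Lab-frame duration Δt = γτ = 1.913 × 7.972 = 15.25 s.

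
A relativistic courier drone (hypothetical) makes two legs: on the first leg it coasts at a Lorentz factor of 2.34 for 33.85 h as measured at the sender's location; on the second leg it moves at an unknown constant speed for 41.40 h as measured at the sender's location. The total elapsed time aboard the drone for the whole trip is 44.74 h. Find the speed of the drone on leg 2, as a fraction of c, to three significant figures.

β = 0.682

Leg 1: γ = 2.34; τ_1 = 33.85/2.340 = 14.47 h.
Leg 2: speed unknown; τ_2 = 41.40/γ_2.
Total proper time: 14.47 + τ_2 = 44.74, so τ_2 = 44.74 − 14.47 = 30.27 h.
γ_2 = 41.40/30.27 = 1.368; β = √(1 − 1/γ²) = √0.4653.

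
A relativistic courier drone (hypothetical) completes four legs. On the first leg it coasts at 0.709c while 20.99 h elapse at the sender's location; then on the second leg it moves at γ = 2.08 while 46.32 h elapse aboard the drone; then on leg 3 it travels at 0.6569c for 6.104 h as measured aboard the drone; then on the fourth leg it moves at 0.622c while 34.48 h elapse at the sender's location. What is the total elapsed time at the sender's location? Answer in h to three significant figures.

Leg 1: 20.99 h is already measured at the sender's location.
Leg 2: γ = 2.08; Δt_2 = 2.080 × 46.32 = 96.35 h.
Leg 3: γ = 1/√(1 − 0.6569²) = 1/√0.5685 = 1.326; Δt_3 = 1.326 × 6.104 = 8.096 h.
Leg 4: 34.48 h is already measured at the sender's location.
Total: 20.99 + 96.35 + 8.096 + 34.48 h.

Δt = 160 h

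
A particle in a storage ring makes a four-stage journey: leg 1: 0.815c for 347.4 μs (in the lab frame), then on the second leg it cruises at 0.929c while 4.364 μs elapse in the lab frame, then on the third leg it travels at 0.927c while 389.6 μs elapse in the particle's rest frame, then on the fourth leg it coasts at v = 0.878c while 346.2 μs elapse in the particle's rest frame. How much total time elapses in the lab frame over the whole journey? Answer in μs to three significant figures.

Δt = 2110 μs

Leg 1: 347.4 μs is already measured in the lab frame.
Leg 2: 4.364 μs is already measured in the lab frame.
Leg 3: γ = 1/√(1 − 0.927²) = 1/√0.1407 = 2.666; Δt_3 = 2.666 × 389.6 = 1039 μs.
Leg 4: γ = 1/√(1 − 0.878²) = 1/√0.2291 = 2.089; Δt_4 = 2.089 × 346.2 = 723.3 μs.
Total: 347.4 + 4.364 + 1039 + 723.3 μs.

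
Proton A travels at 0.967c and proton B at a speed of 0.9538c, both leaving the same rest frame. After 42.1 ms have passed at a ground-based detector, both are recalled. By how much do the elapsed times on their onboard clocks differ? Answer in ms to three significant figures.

|τ_A − τ_B| = 1.92 ms

A: γ = 1/√(1 − 0.967²) = 1/√0.06491 = 3.925; τ_A = 42.1/3.925 = 10.73 ms.
B: γ = 1/√(1 − 0.9538²) = 1/√0.09027 = 3.328; τ_B = 42.1/3.328 = 12.65 ms.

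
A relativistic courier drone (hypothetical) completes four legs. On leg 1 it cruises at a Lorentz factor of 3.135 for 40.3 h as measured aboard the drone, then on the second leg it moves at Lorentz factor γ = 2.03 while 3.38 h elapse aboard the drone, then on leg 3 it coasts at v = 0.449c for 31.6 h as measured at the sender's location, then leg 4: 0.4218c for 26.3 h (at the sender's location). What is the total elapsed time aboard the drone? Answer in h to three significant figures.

τ = 95.8 h

Leg 1: 40.3 h is already measured aboard the drone.
Leg 2: 3.38 h is already measured aboard the drone.
Leg 3: γ = 1/√(1 − 0.449²) = 1/√0.7984 = 1.119; τ_3 = 31.6/1.119 = 28.24 h.
Leg 4: γ = 1/√(1 − 0.4218²) = 1/√0.8221 = 1.103; τ_4 = 26.3/1.103 = 23.85 h.
Total: 40.30 + 3.380 + 28.24 + 23.85 h.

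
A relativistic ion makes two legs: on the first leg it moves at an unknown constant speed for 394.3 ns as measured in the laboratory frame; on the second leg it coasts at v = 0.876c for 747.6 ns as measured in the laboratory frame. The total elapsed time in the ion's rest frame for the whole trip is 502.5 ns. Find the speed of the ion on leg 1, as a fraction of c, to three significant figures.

Leg 1: speed unknown; τ_1 = 394.3/γ_1.
Leg 2: γ = 1/√(1 − 0.876²) = 1/√0.2326 = 2.073; τ_2 = 747.6/2.073 = 360.6 ns.
Total proper time: τ_1 + 360.6 = 502.5, so τ_1 = 502.5 − 360.6 = 141.9 ns.
γ_1 = 394.3/141.9 = 2.778; β = √(1 − 1/γ²) = √0.8704.

β = 0.933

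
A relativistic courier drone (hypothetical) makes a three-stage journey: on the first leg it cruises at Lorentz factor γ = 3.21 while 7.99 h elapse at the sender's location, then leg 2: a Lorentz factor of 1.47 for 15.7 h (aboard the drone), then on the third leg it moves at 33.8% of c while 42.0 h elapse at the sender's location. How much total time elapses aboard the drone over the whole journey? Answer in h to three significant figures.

τ = 57.7 h

Leg 1: γ = 3.21; τ_1 = 7.99/3.210 = 2.489 h.
Leg 2: 15.7 h is already measured aboard the drone.
Leg 3: β = 0.338; γ = 1/√(1 − 0.338²) = 1/√0.8858 = 1.063; τ_3 = 42.0/1.063 = 39.53 h.
Total: 2.489 + 15.70 + 39.53 h.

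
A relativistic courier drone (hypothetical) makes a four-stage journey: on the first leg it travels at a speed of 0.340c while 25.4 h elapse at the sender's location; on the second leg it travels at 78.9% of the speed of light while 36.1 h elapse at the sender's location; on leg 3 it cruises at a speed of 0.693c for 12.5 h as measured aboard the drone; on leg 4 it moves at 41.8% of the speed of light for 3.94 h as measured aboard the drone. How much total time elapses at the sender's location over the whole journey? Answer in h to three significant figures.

Leg 1: 25.4 h is already measured at the sender's location.
Leg 2: 36.1 h is already measured at the sender's location.
Leg 3: γ = 1/√(1 − 0.693²) = 1/√0.5198 = 1.387; Δt_3 = 1.387 × 12.5 = 17.34 h.
Leg 4: β = 0.418; γ = 1/√(1 − 0.418²) = 1/√0.8253 = 1.101; Δt_4 = 1.101 × 3.94 = 4.337 h.
Total: 25.40 + 36.10 + 17.34 + 4.337 h.

Δt = 83.2 h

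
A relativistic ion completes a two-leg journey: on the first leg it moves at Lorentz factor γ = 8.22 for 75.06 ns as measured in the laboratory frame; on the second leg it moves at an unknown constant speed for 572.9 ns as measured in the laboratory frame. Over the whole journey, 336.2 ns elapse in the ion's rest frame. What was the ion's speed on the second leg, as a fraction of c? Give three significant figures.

Leg 1: γ = 8.22; τ_1 = 75.06/8.220 = 9.131 ns.
Leg 2: speed unknown; τ_2 = 572.9/γ_2.
Total proper time: 9.131 + τ_2 = 336.2, so τ_2 = 336.2 − 9.131 = 327.1 ns.
γ_2 = 572.9/327.1 = 1.752; β = √(1 − 1/γ²) = √0.6741.

β = 0.821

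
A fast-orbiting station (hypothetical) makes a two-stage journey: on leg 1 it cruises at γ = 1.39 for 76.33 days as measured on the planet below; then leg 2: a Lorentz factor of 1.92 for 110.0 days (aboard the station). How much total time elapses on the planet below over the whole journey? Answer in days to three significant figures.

Δt = 288 days

Leg 1: 76.33 days is already measured on the planet below.
Leg 2: γ = 1.92; Δt_2 = 1.920 × 110.0 = 211.2 days.
Total: 76.33 + 211.2 days.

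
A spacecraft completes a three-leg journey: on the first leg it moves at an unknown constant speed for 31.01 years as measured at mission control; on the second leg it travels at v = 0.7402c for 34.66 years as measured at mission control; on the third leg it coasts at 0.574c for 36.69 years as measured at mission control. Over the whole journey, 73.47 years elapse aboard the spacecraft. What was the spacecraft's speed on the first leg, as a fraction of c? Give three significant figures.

β = 0.761

Leg 1: speed unknown; τ_1 = 31.01/γ_1.
Leg 2: γ = 1/√(1 − 0.7402²) = 1/√0.4521 = 1.487; τ_2 = 34.66/1.487 = 23.30 years.
Leg 3: γ = 1/√(1 − 0.574²) = 1/√0.6705 = 1.221; τ_3 = 36.69/1.221 = 30.04 years.
Total proper time: τ_1 + 23.30 + 30.04 = 73.47, so τ_1 = 73.47 − 53.35 = 20.12 years.
γ_1 = 31.01/20.12 = 1.541; β = √(1 − 1/γ²) = √0.5790.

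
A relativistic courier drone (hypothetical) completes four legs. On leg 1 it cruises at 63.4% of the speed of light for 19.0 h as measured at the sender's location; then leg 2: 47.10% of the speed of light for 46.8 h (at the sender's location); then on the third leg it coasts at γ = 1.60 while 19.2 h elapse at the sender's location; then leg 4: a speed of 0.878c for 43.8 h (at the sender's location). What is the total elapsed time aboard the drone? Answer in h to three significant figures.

τ = 88.9 h

Leg 1: β = 0.634; γ = 1/√(1 − 0.634²) = 1/√0.5980 = 1.293; τ_1 = 19.0/1.293 = 14.69 h.
Leg 2: β = 0.4710; γ = 1/√(1 − 0.4710²) = 1/√0.7782 = 1.134; τ_2 = 46.8/1.134 = 41.28 h.
Leg 3: γ = 1.60; τ_3 = 19.2/1.600 = 12.00 h.
Leg 4: γ = 1/√(1 − 0.878²) = 1/√0.2291 = 2.089; τ_4 = 43.8/2.089 = 20.97 h.
Total: 14.69 + 41.28 + 12.00 + 20.97 h.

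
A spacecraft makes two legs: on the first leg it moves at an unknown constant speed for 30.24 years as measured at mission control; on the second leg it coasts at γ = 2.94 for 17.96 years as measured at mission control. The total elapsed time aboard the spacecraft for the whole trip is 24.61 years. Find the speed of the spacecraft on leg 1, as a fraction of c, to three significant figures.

Leg 1: speed unknown; τ_1 = 30.24/γ_1.
Leg 2: γ = 2.94; τ_2 = 17.96/2.940 = 6.109 years.
Total proper time: τ_1 + 6.109 = 24.61, so τ_1 = 24.61 − 6.109 = 18.50 years.
γ_1 = 30.24/18.50 = 1.634; β = √(1 − 1/γ²) = √0.6257.

β = 0.791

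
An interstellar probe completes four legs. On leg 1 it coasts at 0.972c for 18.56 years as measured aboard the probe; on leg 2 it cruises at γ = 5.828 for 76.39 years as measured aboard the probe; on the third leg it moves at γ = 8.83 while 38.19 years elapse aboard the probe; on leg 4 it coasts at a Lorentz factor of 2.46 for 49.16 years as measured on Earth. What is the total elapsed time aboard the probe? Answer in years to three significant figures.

Leg 1: 18.56 years is already measured aboard the probe.
Leg 2: 76.39 years is already measured aboard the probe.
Leg 3: 38.19 years is already measured aboard the probe.
Leg 4: γ = 2.46; τ_4 = 49.16/2.460 = 19.98 years.
Total: 18.56 + 76.39 + 38.19 + 19.98 years.

τ = 153 years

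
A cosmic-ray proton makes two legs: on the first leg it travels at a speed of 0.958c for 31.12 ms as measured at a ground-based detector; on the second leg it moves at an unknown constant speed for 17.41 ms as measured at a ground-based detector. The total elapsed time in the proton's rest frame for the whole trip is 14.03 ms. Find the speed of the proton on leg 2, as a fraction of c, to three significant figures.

Leg 1: γ = 1/√(1 − 0.958²) = 1/√0.08224 = 3.487; τ_1 = 31.12/3.487 = 8.924 ms.
Leg 2: speed unknown; τ_2 = 17.41/γ_2.
Total proper time: 8.924 + τ_2 = 14.03, so τ_2 = 14.03 − 8.924 = 5.106 ms.
γ_2 = 17.41/5.106 = 3.410; β = √(1 − 1/γ²) = √0.9140.

β = 0.956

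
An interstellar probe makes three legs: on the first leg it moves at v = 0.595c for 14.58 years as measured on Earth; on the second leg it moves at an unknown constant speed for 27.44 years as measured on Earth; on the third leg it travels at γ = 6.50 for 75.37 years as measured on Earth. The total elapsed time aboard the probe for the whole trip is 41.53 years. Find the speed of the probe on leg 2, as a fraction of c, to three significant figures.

β = 0.748

Leg 1: γ = 1/√(1 − 0.595²) = 1/√0.6460 = 1.244; τ_1 = 14.58/1.244 = 11.72 years.
Leg 2: speed unknown; τ_2 = 27.44/γ_2.
Leg 3: γ = 6.50; τ_3 = 75.37/6.500 = 11.60 years.
Total proper time: 11.72 + τ_2 + 11.60 = 41.53, so τ_2 = 41.53 − 23.31 = 18.22 years.
γ_2 = 27.44/18.22 = 1.506; β = √(1 − 1/γ²) = √0.5593.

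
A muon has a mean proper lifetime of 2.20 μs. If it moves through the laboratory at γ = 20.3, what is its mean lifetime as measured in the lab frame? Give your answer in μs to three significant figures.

γ = 20.3
The rest-frame lifetime is the proper time; the lab measures the dilated interval Δt = γτ₀ = 20.30 × 2.20 μs.

Δt = 44.7 μs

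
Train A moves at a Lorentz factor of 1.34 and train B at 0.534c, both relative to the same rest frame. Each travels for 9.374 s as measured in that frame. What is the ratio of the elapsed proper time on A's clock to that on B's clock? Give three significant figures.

τ_A/τ_B = 0.883

A: γ = 1.34. B: γ = 1/√(1 − 0.534²) = 1/√0.7148 = 1.183.
τ_A/τ_B = γ_B/γ_A = 1.183/1.340 = 0.8827, so τ_A/τ_B = 0.8827.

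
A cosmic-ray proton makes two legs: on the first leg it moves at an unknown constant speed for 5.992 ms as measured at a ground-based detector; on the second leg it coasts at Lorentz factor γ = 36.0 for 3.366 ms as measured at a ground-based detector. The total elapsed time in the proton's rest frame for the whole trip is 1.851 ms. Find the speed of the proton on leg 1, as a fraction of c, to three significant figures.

β = 0.956

Leg 1: speed unknown; τ_1 = 5.992/γ_1.
Leg 2: γ = 36.0; τ_2 = 3.366/36.00 = 0.09350 ms.
Total proper time: τ_1 + 0.09350 = 1.851, so τ_1 = 1.851 − 0.09350 = 1.758 ms.
γ_1 = 5.992/1.758 = 3.409; β = √(1 − 1/γ²) = √0.9140.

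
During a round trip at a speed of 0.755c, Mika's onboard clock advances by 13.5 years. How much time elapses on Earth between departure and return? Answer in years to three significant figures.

γ = 1/√(1 − 0.755²) = 1/√0.4300 = 1.525
Earth-frame duration is the dilated interval: Δt = γτ = 1.525 × 13.5 years.

Δt = 20.6 years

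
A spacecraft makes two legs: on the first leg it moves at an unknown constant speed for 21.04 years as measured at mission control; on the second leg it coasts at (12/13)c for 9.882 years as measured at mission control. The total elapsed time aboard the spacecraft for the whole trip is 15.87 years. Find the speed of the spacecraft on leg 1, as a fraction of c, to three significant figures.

β = 0.819

Leg 1: speed unknown; τ_1 = 21.04/γ_1.
Leg 2: γ = 1/√(1 − (12/13)²) = 13/5 = 2.600; τ_2 = 9.882/2.600 = 3.801 years.
Total proper time: τ_1 + 3.801 = 15.87, so τ_1 = 15.87 − 3.801 = 12.07 years.
γ_1 = 21.04/12.07 = 1.743; β = √(1 − 1/γ²) = √0.6709.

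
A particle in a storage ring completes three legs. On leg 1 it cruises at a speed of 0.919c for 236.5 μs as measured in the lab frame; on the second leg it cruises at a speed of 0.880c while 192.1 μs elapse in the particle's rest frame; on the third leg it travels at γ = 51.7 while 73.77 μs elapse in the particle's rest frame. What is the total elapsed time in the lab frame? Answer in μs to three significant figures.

Leg 1: 236.5 μs is already measured in the lab frame.
Leg 2: γ = 1/√(1 − 0.880²) = 1/√0.2256 = 2.105; Δt_2 = 2.105 × 192.1 = 404.4 μs.
Leg 3: γ = 51.7; Δt_3 = 51.70 × 73.77 = 3814 μs.
Total: 236.5 + 404.4 + 3814 μs.

Δt = 4450 μs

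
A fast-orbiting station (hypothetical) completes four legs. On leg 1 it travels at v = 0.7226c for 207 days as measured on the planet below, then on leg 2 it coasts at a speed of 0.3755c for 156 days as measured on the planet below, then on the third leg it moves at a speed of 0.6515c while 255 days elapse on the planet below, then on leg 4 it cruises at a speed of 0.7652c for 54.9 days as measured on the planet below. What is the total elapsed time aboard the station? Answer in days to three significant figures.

Leg 1: γ = 1/√(1 − 0.7226²) = 1/√0.4778 = 1.447; τ_1 = 207/1.447 = 143.1 days.
Leg 2: γ = 1/√(1 − 0.3755²) = 1/√0.8590 = 1.079; τ_2 = 156/1.079 = 144.6 days.
Leg 3: γ = 1/√(1 − 0.6515²) = 1/√0.5755 = 1.318; τ_3 = 255/1.318 = 193.5 days.
Leg 4: γ = 1/√(1 − 0.7652²) = 1/√0.4145 = 1.553; τ_4 = 54.9/1.553 = 35.34 days.
Total: 143.1 + 144.6 + 193.5 + 35.34 days.

τ = 516 days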